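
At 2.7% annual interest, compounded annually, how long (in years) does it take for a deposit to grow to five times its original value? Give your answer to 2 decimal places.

60.41 years

(1 + 0.027)^t = 5.
t = ln 5 / ln(1 + 0.027) ≈ 1.6094/0.0266419 ≈ 60.4100.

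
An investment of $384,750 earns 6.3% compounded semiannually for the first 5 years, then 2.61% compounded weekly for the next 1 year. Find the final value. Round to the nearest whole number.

Phase 1: 384,750·(1 + 0.0315)^10 ≈ 524,651.5395.
Phase 2: 524,651.5395·(1 + 0.0261/52)^52 ≈ 538,521.6823.

$538,522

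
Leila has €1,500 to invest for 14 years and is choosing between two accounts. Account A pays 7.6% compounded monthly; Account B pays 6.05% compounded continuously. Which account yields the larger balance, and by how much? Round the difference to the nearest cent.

Account A, by €833.39

A: (1 + 0.076/12)^168 ≈ 2.888232795, so 1,500 × 2.888232795 ≈ 4,332.3492.
B: e^(0.0605·14) = e^0.847 ≈ 2.332638429, so 1,500 × 2.332638429 ≈ 3,498.9576.
Difference ≈ 833.3915 in favor of A.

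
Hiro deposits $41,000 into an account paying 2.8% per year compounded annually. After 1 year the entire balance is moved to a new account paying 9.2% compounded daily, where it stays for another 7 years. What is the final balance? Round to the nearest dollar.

$80,247

Phase 1: 41,000·(1 + 0.028)^1 ≈ 42,148.0000.
Phase 2: 42,148.0000·(1 + 0.092/365)^2555 ≈ 80,246.7358.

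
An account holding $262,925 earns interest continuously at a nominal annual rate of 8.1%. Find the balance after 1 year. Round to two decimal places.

$285,108.22

A = P·e^(rt) = 262,925·e^(0.081·1) = 262,925·e^0.081.
e^0.081 ≈ 1.08437089657, so A ≈ 285,108.2180.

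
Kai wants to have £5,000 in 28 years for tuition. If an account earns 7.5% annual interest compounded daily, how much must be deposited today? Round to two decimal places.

£612.41

Periodic rate = 7.5%/365 = 0.000205479; 10220 periods.
P = 5,000/(1 + 0.075/365)^10220 ≈ 5,000/8.164408465 ≈ 612.4142.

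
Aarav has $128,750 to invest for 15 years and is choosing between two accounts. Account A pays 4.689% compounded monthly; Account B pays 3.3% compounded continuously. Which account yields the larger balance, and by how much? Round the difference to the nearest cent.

Account A growth factor: (1 + 0.0039075)^180 ≈ 2.01774267552; balance ≈ 259,784.3695.
Account B growth factor: e^(0.033·15) = e^0.495 ≈ 1.64049823906; balance ≈ 211,214.1483.
Account A is larger by 48,570.2212.

Account A, by $48,570.22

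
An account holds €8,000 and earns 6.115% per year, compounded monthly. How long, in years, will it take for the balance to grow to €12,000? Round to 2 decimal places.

6.65 years

We need (1 + 0.00509583)^(12t) = 1.5, so 12t = ln 1.5 / ln 1.005096 ≈ 79.7705.
t ≈ 79.7705/12 = 6.6475 years.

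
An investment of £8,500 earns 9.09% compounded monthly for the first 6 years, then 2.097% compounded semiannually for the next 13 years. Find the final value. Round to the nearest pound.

£19,194

Phase 1: 8,500·(1 + 0.007575)^72 ≈ 14,634.9256.
Phase 2: 14,634.9256·(1 + 0.010485)^26 ≈ 19,194.0740.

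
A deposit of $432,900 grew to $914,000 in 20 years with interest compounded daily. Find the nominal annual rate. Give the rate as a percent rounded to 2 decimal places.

3.74%

The 7300-period growth factor is 914,000/432,900 = 2.11134.
r/365 = 2.11134^(1/7300) − 1 ≈ 0.000102378, so r ≈ 365·0.000102378 = 3.73681%.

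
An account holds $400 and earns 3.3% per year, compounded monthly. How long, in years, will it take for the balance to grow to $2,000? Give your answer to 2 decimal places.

(1 + 0.00275)^(12t) = 2,000/400 = 5.
12t·ln(1 + 0.00275) = ln(5); 12t = 1.6094/0.00274623 ≈ 586.0545.
t ≈ 48.8379 years.

48.84 years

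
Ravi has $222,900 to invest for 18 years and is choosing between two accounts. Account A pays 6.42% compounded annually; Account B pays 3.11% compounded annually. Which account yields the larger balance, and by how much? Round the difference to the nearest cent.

Account A, by $296,336.15

A: (1 + 0.0642)^18 ≈ 3.06491604422, so 222,900 × 3.06491604422 ≈ 683,169.7863.
B: (1 + 0.0311)^18 ≈ 1.73545822256, so 222,900 × 1.73545822256 ≈ 386,833.6378.
Difference ≈ 296,336.1484 in favor of A.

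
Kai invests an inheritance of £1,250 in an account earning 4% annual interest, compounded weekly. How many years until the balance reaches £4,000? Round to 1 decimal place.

29.1 years

(1 + 0.000769231)^(52t) = 4,000/1,250 = 3.2.
52t·ln(1 + 0.000769231) = ln(3.2); 52t = 1.1632/0.000768935 ≈ 1512.6776.
t ≈ 29.0900 years.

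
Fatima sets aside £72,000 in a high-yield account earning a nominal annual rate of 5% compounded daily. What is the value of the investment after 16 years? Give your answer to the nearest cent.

Growth factor = (1 + 0.05/365)^5840 ≈ 2.22541899552.
A ≈ 72,000 × 2.22541899552 ≈ 160,230.1677.

£160,230.17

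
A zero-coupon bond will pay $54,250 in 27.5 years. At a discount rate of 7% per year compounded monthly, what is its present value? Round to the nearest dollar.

Growth factor = (1 + 0.07/12)^330 ≈ 6.8169159039.
P = 54,250/6.8169159039 ≈ 7,958.1442.

$7,958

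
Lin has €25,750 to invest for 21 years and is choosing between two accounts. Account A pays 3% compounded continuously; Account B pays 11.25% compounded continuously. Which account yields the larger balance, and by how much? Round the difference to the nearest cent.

A: e^(0.03·21) = e^0.63 ≈ 1.8776105793, so 25,750 × 1.8776105793 ≈ 48,348.4724.
B: e^(0.1125·21) = e^2.3625 ≈ 10.6174619554, so 25,750 × 10.6174619554 ≈ 273,399.6454.
Difference ≈ 225,051.1729 in favor of B.

Account B, by €225,051.17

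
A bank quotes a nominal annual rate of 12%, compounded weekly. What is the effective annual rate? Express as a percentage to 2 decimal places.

12.73%

One year is 52 periods at 0.00230769 each: (1 + 0.00230769)^52 ≈ 1.127341.
EAR = 1.127341 − 1 ≈ 12.73410%.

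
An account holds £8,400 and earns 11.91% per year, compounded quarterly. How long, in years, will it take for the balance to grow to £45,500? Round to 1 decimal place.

We need (1 + 0.029775)^(4t) = 5.4167, so 4t = ln 5.4167 / ln 1.029775 ≈ 57.5822.
t ≈ 57.5822/4 = 14.3955 years.

14.4 years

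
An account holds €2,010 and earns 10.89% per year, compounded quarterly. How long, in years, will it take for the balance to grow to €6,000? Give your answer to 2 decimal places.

10.18 years

(1 + 0.027225)^(4t) = 6,000/2,010 = 2.9851.
4t·ln(1 + 0.027225) = ln(2.9851); 4t = 1.0936/0.026861 ≈ 40.7142.
t ≈ 10.1786 years.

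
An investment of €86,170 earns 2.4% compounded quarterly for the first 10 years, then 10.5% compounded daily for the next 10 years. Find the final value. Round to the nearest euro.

€312,766

After 10 years at 2.4%: 86,170 × 1.27033782254 ≈ 109,465.0102.
Then 10 years at 10.5%: 109,465.0102 × 2.85721964978 ≈ 312,765.5780.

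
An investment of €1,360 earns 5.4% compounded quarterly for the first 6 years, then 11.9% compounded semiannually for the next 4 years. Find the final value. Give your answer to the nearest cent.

After 6 years at 5.4%: 1,360 × 1.379653645 ≈ 1,876.3290.
Then 4 years at 11.9%: 1,876.3290 × 1.587843474 ≈ 2,979.3167.

€2,979.32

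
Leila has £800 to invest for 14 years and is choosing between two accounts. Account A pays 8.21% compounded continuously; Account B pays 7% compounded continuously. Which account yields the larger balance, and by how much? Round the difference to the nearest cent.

Account A, by £393.47

Account A growth factor: e^(0.0821·14) = e^1.1494 ≈ 3.156298562; balance ≈ 2,525.0388.
Account B growth factor: e^(0.07·14) = e^0.98 ≈ 2.664456242; balance ≈ 2,131.5650.
Account A is larger by 393.4739.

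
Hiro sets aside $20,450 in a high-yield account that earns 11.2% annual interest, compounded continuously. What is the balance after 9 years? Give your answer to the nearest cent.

$56,035.36

A = P·e^(rt) = 20,450·e^(0.112·9) = 20,450·e^1.008.
e^1.008 ≈ 2.7401153005, so A ≈ 56,035.3579.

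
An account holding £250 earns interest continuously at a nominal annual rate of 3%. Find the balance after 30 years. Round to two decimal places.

£614.90

A = P·e^(rt) = 250·e^(0.03·30) = 250·e^0.9.
e^0.9 ≈ 2.45960311, so A ≈ 614.9008.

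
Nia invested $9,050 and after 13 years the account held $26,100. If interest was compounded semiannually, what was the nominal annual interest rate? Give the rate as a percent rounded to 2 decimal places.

(1 + r/2)^26 = 26,100/9,050 = 2.88398.
1 + r/2 = 2.88398^(1/26) ≈ 1.041578, so r/2 ≈ 0.0415785.
r ≈ 2·0.0415785 = 8.31570%.

8.32%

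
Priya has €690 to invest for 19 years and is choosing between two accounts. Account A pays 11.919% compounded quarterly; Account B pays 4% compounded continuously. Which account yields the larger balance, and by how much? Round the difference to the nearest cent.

A: (1 + 0.0297975)^76 ≈ 9.314066216, so 690 × 9.314066216 ≈ 6,426.7057.
B: e^(0.04·19) = e^0.76 ≈ 2.13827622, so 690 × 2.13827622 ≈ 1,475.4106.
Difference ≈ 4,951.2951 in favor of A.

Account A, by €4,951.30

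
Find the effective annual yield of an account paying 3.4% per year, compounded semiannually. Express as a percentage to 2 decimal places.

3.43%

One year is 2 periods at 0.017 each: (1 + 0.017)^2 ≈ 1.034289.
EAR = 1.034289 − 1 ≈ 3.42890%.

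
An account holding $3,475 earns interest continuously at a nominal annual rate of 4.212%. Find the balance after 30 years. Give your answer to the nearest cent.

A = P·e^(rt) = 3,475·e^(0.04212·30) = 3,475·e^1.2636.
e^1.2636 ≈ 3.5381358769, so A ≈ 12,295.0222.

$12,295.02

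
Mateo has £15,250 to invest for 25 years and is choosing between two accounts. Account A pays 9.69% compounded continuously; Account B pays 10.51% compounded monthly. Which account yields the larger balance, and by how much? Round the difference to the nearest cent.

A: e^(0.0969·25) = e^2.4225 ≈ 11.2740091358, so 15,250 × 11.2740091358 ≈ 171,928.6393.
B: (1 + 0.1051/12)^300 ≈ 13.6817179454, so 15,250 × 13.6817179454 ≈ 208,646.1987.
Difference ≈ 36,717.5593 in favor of B.

Account B, by £36,717.56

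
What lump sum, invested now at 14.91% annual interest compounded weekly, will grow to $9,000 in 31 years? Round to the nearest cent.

Growth factor = (1 + 0.1491/52)^1612 ≈ 101.0369355.
P = 9,000/101.0369355 ≈ 89.0763.

$89.08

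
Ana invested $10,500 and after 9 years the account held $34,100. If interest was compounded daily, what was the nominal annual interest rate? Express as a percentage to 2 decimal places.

The 3285-period growth factor is 34,100/10,500 = 3.24762.
r/365 = 3.24762^(1/3285) − 1 ≈ 0.00035864, so r ≈ 365·0.00035864 = 13.09037%.

13.09%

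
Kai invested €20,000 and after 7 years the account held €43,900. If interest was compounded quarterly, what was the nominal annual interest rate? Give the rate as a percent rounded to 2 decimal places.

(1 + r/4)^28 = 43,900/20,000 = 2.195.
1 + r/4 = 2.195^(1/28) ≈ 1.028476, so r/4 ≈ 0.0284758.
r ≈ 4·0.0284758 = 11.39033%.

11.39%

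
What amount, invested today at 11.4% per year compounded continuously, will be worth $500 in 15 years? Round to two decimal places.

P = A·e^(−rt) = 500·e^(−1.71).
e^(−1.71) ≈ 0.180865793, so P ≈ 90.4329.

$90.43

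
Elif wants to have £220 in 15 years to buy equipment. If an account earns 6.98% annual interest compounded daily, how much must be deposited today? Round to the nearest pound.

Growth factor = (1 + 0.0698/365)^5475 ≈ 2.84880584.
P = 220/2.84880584 ≈ 77.2253.

£77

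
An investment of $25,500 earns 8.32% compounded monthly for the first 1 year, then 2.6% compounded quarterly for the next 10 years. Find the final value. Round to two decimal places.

$35,900.46

Phase 1: 25,500·(1 + 0.0832/12)^12 ≈ 27,704.4029.
Phase 2: 27,704.4029·(1 + 0.0065)^40 ≈ 35,900.4559.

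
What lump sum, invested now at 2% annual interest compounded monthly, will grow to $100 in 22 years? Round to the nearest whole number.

$64

Growth factor = (1 + 0.02/12)^264 ≈ 1.5521386.
P = 100/1.5521386 ≈ 64.4272.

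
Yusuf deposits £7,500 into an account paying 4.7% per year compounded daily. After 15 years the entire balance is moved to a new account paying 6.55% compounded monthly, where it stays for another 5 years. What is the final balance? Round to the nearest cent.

£21,040.88

Phase 1: 7,500·(1 + 0.047/365)^5475 ≈ 15,178.1612.
Phase 2: 15,178.1612·(1 + 0.0655/12)^60 ≈ 21,040.8770.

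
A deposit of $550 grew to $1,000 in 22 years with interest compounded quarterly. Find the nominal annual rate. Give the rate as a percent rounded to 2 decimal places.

The 88-period growth factor is 1,000/550 = 1.81818.
r/4 = 1.81818^(1/88) − 1 ≈ 0.00681673, so r ≈ 4·0.00681673 = 2.72669%.

2.73%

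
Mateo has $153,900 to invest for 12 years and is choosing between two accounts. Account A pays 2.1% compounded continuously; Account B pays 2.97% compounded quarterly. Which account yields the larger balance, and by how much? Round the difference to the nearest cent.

A: e^(0.021·12) = e^0.252 ≈ 1.28659603728, so 153,900 × 1.28659603728 ≈ 198,007.1301.
B: (1 + 0.007425)^48 ≈ 1.4262995717, so 153,900 × 1.4262995717 ≈ 219,507.5041.
Difference ≈ 21,500.3739 in favor of B.

Account B, by $21,500.37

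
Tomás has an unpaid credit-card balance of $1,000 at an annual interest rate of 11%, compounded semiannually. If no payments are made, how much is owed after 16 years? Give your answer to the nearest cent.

$5,547.26

Periodic rate = 11%/2 = 0.055; periods = 2·16 = 32.
A = 1,000·(1 + 0.055)^32 ≈ 1,000·5.547262383 ≈ 5,547.2624.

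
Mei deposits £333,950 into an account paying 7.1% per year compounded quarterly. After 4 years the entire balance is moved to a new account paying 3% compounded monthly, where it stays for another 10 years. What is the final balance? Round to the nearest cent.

£597,124.62

Phase 1: 333,950·(1 + 0.01775)^16 ≈ 442,526.4407.
Phase 2: 442,526.4407·(1 + 0.0025)^120 ≈ 597,124.6224.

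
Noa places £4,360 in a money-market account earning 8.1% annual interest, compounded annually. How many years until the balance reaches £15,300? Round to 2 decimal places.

16.12 years

We need (1 + 0.081)^t = 3.5092, so t = ln 3.5092 / ln 1.081 ≈ 16.1181.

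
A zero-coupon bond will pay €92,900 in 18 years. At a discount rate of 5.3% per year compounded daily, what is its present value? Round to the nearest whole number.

€35,787

Periodic rate = 5.3%/365 = 0.000145205; 6570 periods.
P = 92,900/(1 + 0.053/365)^6570 ≈ 92,900/2.595893423 ≈ 35,787.2936.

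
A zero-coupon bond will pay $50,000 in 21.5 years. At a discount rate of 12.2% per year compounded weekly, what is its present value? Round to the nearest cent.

$3,640.41

Periodic rate = 12.2%/52 = 0.00234615; 1118 periods.
P = 50,000/(1 + 0.122/52)^1118 ≈ 50,000/13.734732224 ≈ 3,640.4059.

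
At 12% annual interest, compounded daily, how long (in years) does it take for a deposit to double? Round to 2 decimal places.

5.78 years

(1 + 0.000328767)^(365t) = 2.
365t = ln 2 / ln(1 + 0.000328767) ≈ 0.69315/0.000328713 ≈ 2108.6692.
t ≈ 5.7772.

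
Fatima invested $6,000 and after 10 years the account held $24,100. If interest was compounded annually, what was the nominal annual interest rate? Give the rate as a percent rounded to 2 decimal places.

14.92%

(1 + r)^10 = 24,100/6,000 = 4.01667.
1 + r = 4.01667^(1/10) ≈ 1.149176, so r ≈ 0.149176.
r ≈ 14.91761%.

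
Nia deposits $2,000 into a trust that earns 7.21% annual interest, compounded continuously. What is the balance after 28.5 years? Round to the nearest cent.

$15,611.33

A = P·e^(rt) = 2,000·e^(0.0721·28.5) = 2,000·e^2.05485.
e^2.05485 ≈ 7.8056669348, so A ≈ 15,611.3339.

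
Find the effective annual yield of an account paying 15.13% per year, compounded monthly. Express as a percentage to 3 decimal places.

16.225%

One year is 12 periods at 0.0126083 each: (1 + 0.0126083)^12 ≈ 1.162246.
EAR = 1.162246 − 1 ≈ 16.22457%.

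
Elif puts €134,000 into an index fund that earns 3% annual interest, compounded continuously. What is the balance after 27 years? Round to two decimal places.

A = P·e^(rt) = 134,000·e^(0.03·27) = 134,000·e^0.81.
e^0.81 ≈ 2.24790798668, so A ≈ 301,219.6702.

€301,219.67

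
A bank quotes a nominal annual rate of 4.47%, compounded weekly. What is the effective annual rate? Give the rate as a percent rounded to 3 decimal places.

4.569%

EAR = (1 + 4.47%/52)^52 − 1 = (1 + 0.000859615)^52 − 1.
(1 + 0.000859615)^52 ≈ 1.045694, so EAR ≈ 4.56940%.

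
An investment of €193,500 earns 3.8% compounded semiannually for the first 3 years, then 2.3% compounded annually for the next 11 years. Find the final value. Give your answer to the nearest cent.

€278,200.59

Phase 1: 193,500·(1 + 0.019)^6 ≈ 216,633.7280.
Phase 2: 216,633.7280·(1 + 0.023)^11 ≈ 278,200.5884.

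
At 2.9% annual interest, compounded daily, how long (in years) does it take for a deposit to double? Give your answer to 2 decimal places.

23.90 years

(1 + 0.0000794521)^(365t) = 2.
365t = ln 2 / ln(1 + 0.0000794521) ≈ 0.69315/7.94489e-05 ≈ 8724.4404.
t ≈ 23.9026.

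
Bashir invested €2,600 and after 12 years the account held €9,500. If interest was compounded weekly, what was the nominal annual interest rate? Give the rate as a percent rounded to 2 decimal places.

The 624-period growth factor is 9,500/2,600 = 3.65385.
r/52 = 3.65385^(1/624) − 1 ≈ 0.00207873, so r ≈ 52·0.00207873 = 10.80939%.

10.81%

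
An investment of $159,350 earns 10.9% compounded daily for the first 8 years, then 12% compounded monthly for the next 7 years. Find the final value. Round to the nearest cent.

After 8 years at 10.9%: 159,350 × 2.39137812996 ≈ 381,066.1050.
Then 7 years at 12%: 381,066.1050 × 2.30672274404 ≈ 879,013.8514.

$879,013.85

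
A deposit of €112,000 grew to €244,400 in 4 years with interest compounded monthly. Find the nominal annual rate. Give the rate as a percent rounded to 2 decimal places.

The 48-period growth factor is 244,400/112,000 = 2.18214.
r/12 = 2.18214^(1/48) − 1 ≈ 0.0163893, so r ≈ 12·0.0163893 = 19.66711%.

19.67%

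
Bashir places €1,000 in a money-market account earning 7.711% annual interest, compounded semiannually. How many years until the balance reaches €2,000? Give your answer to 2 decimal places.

9.16 years

We need (1 + 0.038555)^(2t) = 2, so 2t = ln 2 / ln 1.038555 ≈ 18.3225.
t ≈ 18.3225/2 = 9.1613 years.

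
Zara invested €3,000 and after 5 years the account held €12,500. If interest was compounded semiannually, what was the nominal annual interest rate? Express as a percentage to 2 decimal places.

The 10-period growth factor is 12,500/3,000 = 4.16667.
r/2 = 4.16667^(1/10) − 1 ≈ 0.153397, so r ≈ 2·0.153397 = 30.67943%.

30.68%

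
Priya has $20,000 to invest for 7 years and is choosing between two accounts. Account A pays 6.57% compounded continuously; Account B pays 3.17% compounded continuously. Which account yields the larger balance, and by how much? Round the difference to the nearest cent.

Account A, by $6,709.38

Account A growth factor: e^(0.0657·7) = e^0.4599 ≈ 1.5839155855; balance ≈ 31,678.3117.
Account B growth factor: e^(0.0317·7) = e^0.2219 ≈ 1.248446527; balance ≈ 24,968.9305.
Account A is larger by 6,709.3812.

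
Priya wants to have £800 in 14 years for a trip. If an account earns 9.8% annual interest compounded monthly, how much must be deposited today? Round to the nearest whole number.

Growth factor = (1 + 0.098/12)^168 ≈ 3.92131863.
P = 800/3.92131863 ≈ 204.0130.

£204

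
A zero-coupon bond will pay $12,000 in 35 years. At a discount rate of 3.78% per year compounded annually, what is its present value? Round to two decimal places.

Growth factor = (1 + 0.0378)^35 ≈ 3.6641928469.
P = 12,000/3.6641928469 ≈ 3,274.9368.

$3,274.94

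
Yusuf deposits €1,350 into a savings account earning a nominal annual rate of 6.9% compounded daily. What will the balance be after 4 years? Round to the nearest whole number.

€1,779

Periodic rate = 6.9%/365 = 0.000189041; periods = 365·4 = 1460.
A = 1,350·(1 + 0.069/365)^1460 ≈ 1,350·1.317813489 ≈ 1,779.0482.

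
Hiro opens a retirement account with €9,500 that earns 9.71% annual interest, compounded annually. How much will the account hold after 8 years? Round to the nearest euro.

Growth factor = (1 + 0.0971)^8 ≈ 2.0987935481.
A ≈ 9,500 × 2.0987935481 ≈ 19,938.5387.

€19,939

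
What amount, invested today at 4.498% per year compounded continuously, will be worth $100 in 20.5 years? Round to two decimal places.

P = A·e^(−rt) = 100·e^(−0.92209).
e^(−0.92209) ≈ 0.39768701, so P ≈ 39.7687.

$39.77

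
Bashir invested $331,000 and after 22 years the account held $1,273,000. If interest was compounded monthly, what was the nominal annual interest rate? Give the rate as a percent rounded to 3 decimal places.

(1 + r/12)^264 = 1,273,000/331,000 = 3.84592.
1 + r/12 = 3.84592^(1/264) ≈ 1.005115, so r/12 ≈ 0.00511536.
r ≈ 12·0.00511536 = 6.13843%.

6.138%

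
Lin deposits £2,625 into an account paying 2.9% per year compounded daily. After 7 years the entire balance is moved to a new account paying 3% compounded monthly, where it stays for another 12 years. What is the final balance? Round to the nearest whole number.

After 7 years at 2.9%: 2,625 × 1.225062589 ≈ 3,215.7893.
Then 12 years at 3%: 3,215.7893 × 1.432685634 ≈ 4,607.2151.

£4,607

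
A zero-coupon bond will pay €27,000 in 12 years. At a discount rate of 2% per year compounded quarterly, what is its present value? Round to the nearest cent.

€21,251.66

Growth factor = (1 + 0.005)^48 ≈ 1.2704891611.
P = 27,000/1.2704891611 ≈ 21,251.6571.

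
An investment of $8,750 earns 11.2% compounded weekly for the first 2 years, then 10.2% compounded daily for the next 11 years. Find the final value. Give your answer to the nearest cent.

After 2 years at 11.2%: 8,750 × 1.2507696915 ≈ 10,944.2348.
Then 11 years at 10.2%: 10,944.2348 × 3.0705087258 ≈ 33,604.3685.

$33,604.37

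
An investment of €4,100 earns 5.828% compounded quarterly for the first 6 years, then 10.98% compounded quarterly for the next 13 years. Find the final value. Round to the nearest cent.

After 6 years at 5.828%: 4,100 × 1.4150389509 ≈ 5,801.6597.
Then 13 years at 10.98%: 5,801.6597 × 4.0884267117 ≈ 23,719.6605.

€23,719.66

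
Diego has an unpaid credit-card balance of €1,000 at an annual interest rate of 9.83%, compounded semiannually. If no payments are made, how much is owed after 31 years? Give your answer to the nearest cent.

€19,585.30

Growth factor = (1 + 0.04915)^62 ≈ 19.585301788.
A ≈ 1,000 × 19.585301788 ≈ 19,585.3018.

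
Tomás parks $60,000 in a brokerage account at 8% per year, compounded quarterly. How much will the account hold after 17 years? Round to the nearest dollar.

Growth factor = (1 + 0.02)^68 ≈ 3.84425050255.
A ≈ 60,000 × 3.84425050255 ≈ 230,655.0302.

$230,655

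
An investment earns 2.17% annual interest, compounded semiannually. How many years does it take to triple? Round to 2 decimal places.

50.90 years

(1 + 0.01085)^(2t) = 3.
2t = ln 3 / ln(1 + 0.01085) ≈ 1.0986/0.0107916 ≈ 101.8029.
t ≈ 50.9015.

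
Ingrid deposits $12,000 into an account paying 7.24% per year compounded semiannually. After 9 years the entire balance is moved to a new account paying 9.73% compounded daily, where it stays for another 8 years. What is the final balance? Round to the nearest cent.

After 9 years at 7.24%: 12,000 × 1.8966385919 ≈ 22,759.6631.
Then 8 years at 9.73%: 22,759.6631 × 2.1777587842 ≈ 49,565.0562.

$49,565.06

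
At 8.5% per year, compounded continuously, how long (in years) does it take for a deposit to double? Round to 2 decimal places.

8.15 years

e^(0.085t) = 2, so 0.085t = ln 2 ≈ 0.69315.
t ≈ 0.69315/0.085 ≈ 8.1547.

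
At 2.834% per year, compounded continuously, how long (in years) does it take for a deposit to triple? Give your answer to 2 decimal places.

38.77 years

e^(0.02834t) = 3, so 0.02834t = ln 3 ≈ 1.0986.
t ≈ 1.0986/0.02834 ≈ 38.7654.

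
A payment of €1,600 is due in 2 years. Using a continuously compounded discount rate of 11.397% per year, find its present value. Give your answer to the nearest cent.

P = A·e^(−rt) = 1,600·e^(−0.22794).
e^(−0.22794) ≈ 0.7961720287, so P ≈ 1,273.8752.

€1,273.88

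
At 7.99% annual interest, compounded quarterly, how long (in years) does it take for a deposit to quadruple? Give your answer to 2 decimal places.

17.52 years

(1 + 0.019975)^(4t) = 4.
4t = ln 4 / ln(1 + 0.019975) ≈ 1.3863/0.0197781 ≈ 70.0923.
t ≈ 17.5231.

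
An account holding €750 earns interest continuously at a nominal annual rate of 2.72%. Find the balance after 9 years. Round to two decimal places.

€958.02

A = P·e^(rt) = 750·e^(0.0272·9) = 750·e^0.2448.
e^0.2448 ≈ 1.27736581, so A ≈ 958.0244.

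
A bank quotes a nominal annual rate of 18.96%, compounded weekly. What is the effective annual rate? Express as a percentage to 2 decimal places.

EAR = (1 + 18.96%/52)^52 − 1 = (1 + 0.00364615)^52 − 1.
(1 + 0.00364615)^52 ≈ 1.208349, so EAR ≈ 20.83493%.

20.83%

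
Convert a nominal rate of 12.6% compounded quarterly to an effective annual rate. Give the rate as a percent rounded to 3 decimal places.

13.208%

One year is 4 periods at 0.0315 each: (1 + 0.0315)^4 ≈ 1.13208.
EAR = 1.13208 − 1 ≈ 13.20795%.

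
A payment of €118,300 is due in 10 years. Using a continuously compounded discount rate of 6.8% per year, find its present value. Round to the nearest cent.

€59,932.79

P = A·e^(−rt) = 118,300·e^(−0.68).
e^(−0.68) ≈ 0.506616992366, so P ≈ 59,932.7902.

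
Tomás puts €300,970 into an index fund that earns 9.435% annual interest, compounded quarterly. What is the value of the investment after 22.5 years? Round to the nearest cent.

€2,453,413.99

Growth factor = (1 + 0.0235875)^90 ≈ 8.151689517019.
A ≈ 300,970 × 8.151689517019 ≈ 2,453,413.9939.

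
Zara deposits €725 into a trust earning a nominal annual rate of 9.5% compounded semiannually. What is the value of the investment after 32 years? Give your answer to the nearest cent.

€14,131.75

Periodic rate = 9.5%/2 = 0.0475; periods = 2·32 = 64.
A = 725·(1 + 0.0475)^64 ≈ 725·19.492072805 ≈ 14,131.7528.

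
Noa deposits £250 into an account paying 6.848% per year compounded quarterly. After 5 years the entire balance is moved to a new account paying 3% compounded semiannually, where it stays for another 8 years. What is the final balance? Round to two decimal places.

£445.49

After 5 years at 6.848%: 250 × 1.40424822 ≈ 351.0621.
Then 8 years at 3%: 351.0621 × 1.26898555 ≈ 445.4927.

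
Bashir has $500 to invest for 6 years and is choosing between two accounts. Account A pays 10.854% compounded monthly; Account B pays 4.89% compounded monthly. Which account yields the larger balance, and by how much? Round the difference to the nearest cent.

A: (1 + 0.009045)^72 ≈ 1.9123109, so 500 × 1.9123109 ≈ 956.1555.
B: (1 + 0.004075)^72 ≈ 1.34017984, so 500 × 1.34017984 ≈ 670.0899.
Difference ≈ 286.0655 in favor of A.

Account A, by $286.07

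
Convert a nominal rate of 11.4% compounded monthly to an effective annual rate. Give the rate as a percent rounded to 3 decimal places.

12.015%

EAR = (1 + 11.4%/12)^12 − 1 = (1 + 0.0095)^12 − 1.
(1 + 0.0095)^12 ≈ 1.120149, so EAR ≈ 12.01492%.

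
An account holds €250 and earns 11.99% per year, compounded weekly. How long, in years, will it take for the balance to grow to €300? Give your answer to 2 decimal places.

1.52 years

(1 + 0.00230577)^(52t) = 300/250 = 1.2.
52t·ln(1 + 0.00230577) = ln(1.2); 52t = 0.18232/0.00230312 ≈ 79.1630.
t ≈ 1.5224 years.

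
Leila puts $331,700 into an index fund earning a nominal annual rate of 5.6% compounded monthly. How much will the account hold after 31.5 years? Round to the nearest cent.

$1,927,786.45

Periodic rate = 5.6%/12 = 0.00466667; periods = 12·31.5 = 378.
A = 331,700·(1 + 0.056/12)^378 ≈ 331,700·5.811837353301 ≈ 1,927,786.4501.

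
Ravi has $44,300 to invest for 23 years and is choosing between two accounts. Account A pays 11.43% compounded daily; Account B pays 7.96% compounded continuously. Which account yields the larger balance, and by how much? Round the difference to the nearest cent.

Account A growth factor: (1 + 0.1143/365)^8395 ≈ 13.8528150542; balance ≈ 613,679.7069.
Account B growth factor: e^(0.0796·23) = e^1.8308 ≈ 6.23887576323; balance ≈ 276,382.1963.
Account A is larger by 337,297.5106.

Account A, by $337,297.51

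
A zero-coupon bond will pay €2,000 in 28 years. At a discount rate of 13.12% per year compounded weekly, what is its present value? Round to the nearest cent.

€51.01

Periodic rate = 13.12%/52 = 0.00252308; 1456 periods.
P = 2,000/(1 + 0.1312/52)^1456 ≈ 2,000/39.21163025 ≈ 51.0053.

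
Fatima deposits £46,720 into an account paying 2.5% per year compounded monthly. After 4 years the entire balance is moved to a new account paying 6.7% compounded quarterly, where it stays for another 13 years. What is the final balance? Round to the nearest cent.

£122,468.53

After 4 years at 2.5%: 46,720 × 1.10505596173 ≈ 51,628.2145.
Then 13 years at 6.7%: 51,628.2145 × 2.37212415547 ≈ 122,468.5348.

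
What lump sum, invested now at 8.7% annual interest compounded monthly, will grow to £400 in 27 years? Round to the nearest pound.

Growth factor = (1 + 0.00725)^324 ≈ 10.3866965.
P = 400/10.3866965 ≈ 38.5108.

£39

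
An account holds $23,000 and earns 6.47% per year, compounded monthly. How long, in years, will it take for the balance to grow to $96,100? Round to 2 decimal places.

22.16 years

(1 + 0.00539167)^(12t) = 96,100/23,000 = 4.1783.
12t·ln(1 + 0.00539167) = ln(4.1783); 12t = 1.4299/0.00537718 ≈ 265.9190.
t ≈ 22.1599 years.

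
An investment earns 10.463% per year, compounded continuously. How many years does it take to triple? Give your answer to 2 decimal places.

e^(0.10463t) = 3, so 0.10463t = ln 3 ≈ 1.0986.
t ≈ 1.0986/0.10463 ≈ 10.5000.

10.50 years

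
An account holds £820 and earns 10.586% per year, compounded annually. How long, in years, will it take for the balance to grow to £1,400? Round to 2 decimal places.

(1 + 0.10586)^t = 1,400/820 = 1.7073.
t·ln(1 + 0.10586) = ln(1.7073); t = 0.53492/0.100623 ≈ 5.3161.

5.32 years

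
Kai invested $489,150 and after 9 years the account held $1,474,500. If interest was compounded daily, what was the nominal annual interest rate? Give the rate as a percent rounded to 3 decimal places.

12.262%

The 3285-period growth factor is 1,474,500/489,150 = 3.01441.
r/365 = 3.01441^(1/3285) − 1 ≈ 0.000335948, so r ≈ 365·0.000335948 = 12.26212%.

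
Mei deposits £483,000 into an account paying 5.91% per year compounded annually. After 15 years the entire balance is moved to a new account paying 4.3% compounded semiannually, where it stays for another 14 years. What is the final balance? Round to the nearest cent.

£2,073,366.31

Phase 1: 483,000·(1 + 0.0591)^15 ≈ 1,142,882.6804.
Phase 2: 1,142,882.6804·(1 + 0.0215)^28 ≈ 2,073,366.3148.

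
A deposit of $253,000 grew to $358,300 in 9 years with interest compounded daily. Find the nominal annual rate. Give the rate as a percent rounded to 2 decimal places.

The 3285-period growth factor is 358,300/253,000 = 1.41621.
r/365 = 1.41621^(1/3285) − 1 ≈ 0.000105936, so r ≈ 365·0.000105936 = 3.86666%.

3.87%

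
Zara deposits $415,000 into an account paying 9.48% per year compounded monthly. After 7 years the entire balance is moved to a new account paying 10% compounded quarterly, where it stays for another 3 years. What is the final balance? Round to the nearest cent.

$1,080,935.74

After 7 years at 9.48%: 415,000 × 1.936713576429 ≈ 803,736.1342.
Then 3 years at 10%: 803,736.1342 × 1.344888824246 ≈ 1,080,935.7446.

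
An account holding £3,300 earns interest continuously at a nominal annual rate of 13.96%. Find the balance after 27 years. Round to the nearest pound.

£143,040

A = P·e^(rt) = 3,300·e^(0.1396·27) = 3,300·e^3.7692.
e^3.7692 ≈ 43.3453746619, so A ≈ 143,039.7364.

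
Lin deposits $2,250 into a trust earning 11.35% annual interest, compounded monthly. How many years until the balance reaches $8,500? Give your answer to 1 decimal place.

(1 + 0.00945833)^(12t) = 8,500/2,250 = 3.7778.
12t·ln(1 + 0.00945833) = ln(3.7778); 12t = 1.3291/0.00941388 ≈ 141.1889.
t ≈ 11.7657 years.

11.8 years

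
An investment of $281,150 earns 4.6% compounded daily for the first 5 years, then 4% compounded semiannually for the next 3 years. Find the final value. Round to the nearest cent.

$398,492.87

Phase 1: 281,150·(1 + 0.046/365)^1825 ≈ 353,850.2648.
Phase 2: 353,850.2648·(1 + 0.02)^6 ≈ 398,492.8702.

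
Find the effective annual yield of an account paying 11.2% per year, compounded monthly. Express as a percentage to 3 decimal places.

One year is 12 periods at 0.00933333 each: (1 + 0.00933333)^12 ≈ 1.117932.
EAR = 1.117932 − 1 ≈ 11.79320%.

11.793%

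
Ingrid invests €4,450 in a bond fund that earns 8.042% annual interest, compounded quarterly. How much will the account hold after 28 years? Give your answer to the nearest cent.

Periodic rate = 8.042%/4 = 0.020105; periods = 4·28 = 112.
A = 4,450·(1 + 0.020105)^112 ≈ 4,450·9.2945023068 ≈ 41,360.5353.

€41,360.54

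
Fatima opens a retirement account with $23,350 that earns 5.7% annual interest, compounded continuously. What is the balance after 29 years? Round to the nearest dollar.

A = P·e^(rt) = 23,350·e^(0.057·29) = 23,350·e^1.653.
e^1.653 ≈ 5.22262422152, so A ≈ 121,948.2756.

$121,948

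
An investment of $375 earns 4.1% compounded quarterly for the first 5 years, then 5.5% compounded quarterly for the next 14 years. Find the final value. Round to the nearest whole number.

$988

Phase 1: 375·(1 + 0.01025)^20 ≈ 459.8418.
Phase 2: 459.8418·(1 + 0.01375)^56 ≈ 987.9547.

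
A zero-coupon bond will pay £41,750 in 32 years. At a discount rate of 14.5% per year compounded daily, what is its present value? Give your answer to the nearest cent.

Periodic rate = 14.5%/365 = 0.00039726; 11680 periods.
P = 41,750/(1 + 0.145/365)^11680 ≈ 41,750/103.44898578 ≈ 403.5806.

£403.58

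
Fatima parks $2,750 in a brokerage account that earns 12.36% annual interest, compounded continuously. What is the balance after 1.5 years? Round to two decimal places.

A = P·e^(rt) = 2,750·e^(0.1236·1.5) = 2,750·e^0.1854.
e^0.1854 ≈ 1.203699824, so A ≈ 3,310.1745.

$3,310.17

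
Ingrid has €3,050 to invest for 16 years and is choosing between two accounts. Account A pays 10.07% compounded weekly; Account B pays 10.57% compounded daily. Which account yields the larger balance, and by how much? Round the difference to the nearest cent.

Account A growth factor: (1 + 0.1007/52)^832 ≈ 5.0010202209; balance ≈ 15,253.1117.
Account B growth factor: (1 + 0.1057/365)^5840 ≈ 5.4246597077; balance ≈ 16,545.2121.
Account B is larger by 1,292.1004.

Account B, by €1,292.10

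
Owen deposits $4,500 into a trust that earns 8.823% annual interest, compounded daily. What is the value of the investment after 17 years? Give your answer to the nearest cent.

Growth factor = (1 + 0.08823/365)^6205 ≈ 4.4804735572.
A ≈ 4,500 × 4.4804735572 ≈ 20,162.1310.

$20,162.13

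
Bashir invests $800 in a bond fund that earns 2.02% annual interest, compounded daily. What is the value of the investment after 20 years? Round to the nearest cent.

$1,198.23

Periodic rate = 2.02%/365 = 0.0000553425; periods = 365·20 = 7300.
A = 800·(1 + 0.0202/365)^7300 ≈ 800·1.497787203 ≈ 1,198.2298.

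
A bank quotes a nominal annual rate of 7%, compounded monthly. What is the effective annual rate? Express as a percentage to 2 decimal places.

One year is 12 periods at 0.00583333 each: (1 + 0.00583333)^12 ≈ 1.07229.
EAR = 1.07229 − 1 ≈ 7.22901%.

7.23%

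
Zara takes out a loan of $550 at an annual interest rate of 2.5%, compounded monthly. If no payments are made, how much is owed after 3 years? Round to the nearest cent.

$592.79

Growth factor = (1 + 0.025/12)^36 ≈ 1.07780006.
A ≈ 550 × 1.07780006 ≈ 592.7900.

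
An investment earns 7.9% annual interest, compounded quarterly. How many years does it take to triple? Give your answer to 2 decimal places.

(1 + 0.01975)^(4t) = 3.
4t = ln 3 / ln(1 + 0.01975) ≈ 1.0986/0.0195575 ≈ 56.1735.
t ≈ 14.0434.

14.04 years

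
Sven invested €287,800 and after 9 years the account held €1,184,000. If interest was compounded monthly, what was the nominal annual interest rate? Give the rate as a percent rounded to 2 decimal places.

(1 + r/12)^108 = 1,184,000/287,800 = 4.11397.
1 + r/12 = 4.11397^(1/108) ≈ 1.013182, so r/12 ≈ 0.0131823.
r ≈ 12·0.0131823 = 15.81878%.

15.82%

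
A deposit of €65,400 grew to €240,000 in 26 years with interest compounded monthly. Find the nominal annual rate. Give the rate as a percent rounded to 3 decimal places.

The 312-period growth factor is 240,000/65,400 = 3.66972.
r/12 = 3.66972^(1/312) − 1 ≈ 0.00417573, so r ≈ 12·0.00417573 = 5.01088%.

5.011%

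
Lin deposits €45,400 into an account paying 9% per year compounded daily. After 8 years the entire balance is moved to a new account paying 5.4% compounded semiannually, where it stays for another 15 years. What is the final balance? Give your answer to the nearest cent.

€207,406.63

After 8 years at 9%: 45,400 × 2.05425088258 ≈ 93,262.9901.
Then 15 years at 5.4%: 93,262.9901 × 2.22389003038 ≈ 207,406.6338.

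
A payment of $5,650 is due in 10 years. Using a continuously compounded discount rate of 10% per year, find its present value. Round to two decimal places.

P = A·e^(−rt) = 5,650·e^(−1).
e^(−1) ≈ 0.3678794412, so P ≈ 2,078.5188.

$2,078.52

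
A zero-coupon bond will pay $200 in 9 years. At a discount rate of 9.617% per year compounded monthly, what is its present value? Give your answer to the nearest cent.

$84.46

Periodic rate = 9.617%/12 = 0.00801417; 108 periods.
P = 200/(1 + 0.09617/12)^108 ≈ 200/2.36808158 ≈ 84.4565.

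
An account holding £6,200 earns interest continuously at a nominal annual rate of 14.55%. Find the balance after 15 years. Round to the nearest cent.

A = P·e^(rt) = 6,200·e^(0.1455·15) = 6,200·e^2.1825.
e^2.1825 ≈ 8.8684496921, so A ≈ 54,984.3881.

£54,984.39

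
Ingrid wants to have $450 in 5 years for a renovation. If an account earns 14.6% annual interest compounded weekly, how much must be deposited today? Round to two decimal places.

Periodic rate = 14.6%/52 = 0.00280769; 260 periods.
P = 450/(1 + 0.146/52)^260 ≈ 450/2.07295911 ≈ 217.0810.

$217.08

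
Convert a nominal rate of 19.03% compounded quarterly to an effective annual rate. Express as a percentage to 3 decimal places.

One year is 4 periods at 0.047575 each: (1 + 0.047575)^4 ≈ 1.204316.
EAR = 1.204316 − 1 ≈ 20.43161%.

20.432%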